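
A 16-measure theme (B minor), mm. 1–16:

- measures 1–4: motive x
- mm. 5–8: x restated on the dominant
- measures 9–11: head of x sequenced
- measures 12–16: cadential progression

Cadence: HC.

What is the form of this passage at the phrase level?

Basic idea (mm. 1–4) + its repetition (measures 5–8) form the presentation; fragmentation and cadence (measures 9–16) form the continuation — the 16-bar whole is a sentence.

sentence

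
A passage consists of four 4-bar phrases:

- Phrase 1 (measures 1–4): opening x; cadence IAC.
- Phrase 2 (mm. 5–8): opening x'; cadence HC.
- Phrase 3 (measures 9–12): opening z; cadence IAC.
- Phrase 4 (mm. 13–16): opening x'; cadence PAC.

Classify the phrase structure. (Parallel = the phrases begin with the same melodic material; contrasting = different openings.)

contrasting double period

Four phrases in two halves: the first half (mm. 1–8) ends with a half cadence, the second (bars 9–16) with a perfect authentic cadence — a large antecedent–consequent pair, i.e. a double period.
Phrase 3 begins with different material from phrase 1, making it contrasting.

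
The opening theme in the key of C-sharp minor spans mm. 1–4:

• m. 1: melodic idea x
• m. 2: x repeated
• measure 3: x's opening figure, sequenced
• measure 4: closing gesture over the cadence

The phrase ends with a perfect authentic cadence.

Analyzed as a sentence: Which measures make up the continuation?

After the presentation (mm. 1–2), the continuation covers the fragmentation through the cadence: mm. 3–4.

measures 3–4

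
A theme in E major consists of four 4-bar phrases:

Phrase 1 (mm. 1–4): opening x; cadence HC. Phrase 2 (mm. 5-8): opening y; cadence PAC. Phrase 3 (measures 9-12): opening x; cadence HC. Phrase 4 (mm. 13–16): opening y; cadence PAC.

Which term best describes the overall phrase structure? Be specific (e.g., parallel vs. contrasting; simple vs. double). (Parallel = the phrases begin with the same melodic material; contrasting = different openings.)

The cadence pattern HC–PAC–HC–PAC is weak–strong twice, and phrases 3–4 restate phrases 1–2: a period heard twice, not a double period (which would end weakly at phrase 2).

repeated period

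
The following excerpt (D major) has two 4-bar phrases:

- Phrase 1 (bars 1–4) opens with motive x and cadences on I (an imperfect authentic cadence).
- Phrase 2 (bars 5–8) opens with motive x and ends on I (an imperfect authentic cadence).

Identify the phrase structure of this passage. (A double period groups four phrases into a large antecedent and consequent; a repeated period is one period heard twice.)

repeated phrase

Both phrases have the same opening (x) and the same cadence (imperfect authentic cadence): the second is a restatement, not a consequent, so this is a repeated phrase rather than a period.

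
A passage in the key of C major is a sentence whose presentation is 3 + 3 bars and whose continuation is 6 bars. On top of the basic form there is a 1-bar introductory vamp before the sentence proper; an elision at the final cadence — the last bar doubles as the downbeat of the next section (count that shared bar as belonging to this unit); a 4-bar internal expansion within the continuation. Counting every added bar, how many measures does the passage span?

17 measures

Basic sentence: 3 + 3 + 6 = 12 bars.
12 (basic form) + 1 (introduction) + 4 (internal expansion) = 17.
The elision shares a bar with the next section but does not change this unit's count.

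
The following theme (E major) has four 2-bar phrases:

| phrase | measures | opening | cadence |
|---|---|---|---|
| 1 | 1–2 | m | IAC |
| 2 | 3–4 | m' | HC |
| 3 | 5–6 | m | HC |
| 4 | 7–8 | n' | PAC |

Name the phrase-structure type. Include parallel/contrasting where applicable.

parallel double period

Four phrases in two halves: the first half (mm. 1–4) ends with a half cadence, the second (mm. 5-8) with a perfect authentic cadence — a large antecedent–consequent pair, i.e. a double period.
Phrase 3 begins with the same material as phrase 1, making it parallel.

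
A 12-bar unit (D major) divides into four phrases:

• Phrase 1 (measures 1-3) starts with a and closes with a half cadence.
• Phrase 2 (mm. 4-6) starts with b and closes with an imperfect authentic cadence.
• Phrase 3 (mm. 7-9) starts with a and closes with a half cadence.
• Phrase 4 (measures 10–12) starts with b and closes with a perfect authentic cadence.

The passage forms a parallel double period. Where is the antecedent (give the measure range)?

measures 1–6

In a double period the four phrases pair into a large antecedent (phrases 1–2, ending imperfect authentic cadence) and a large consequent (phrases 3–4, ending perfect authentic cadence). The antecedent spans mm. 1–6.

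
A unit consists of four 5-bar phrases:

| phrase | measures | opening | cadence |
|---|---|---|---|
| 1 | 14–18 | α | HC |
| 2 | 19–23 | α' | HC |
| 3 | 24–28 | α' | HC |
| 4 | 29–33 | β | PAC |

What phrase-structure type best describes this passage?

Four phrases in two halves: the first half (mm. 14–23) ends with a half cadence, the second (mm. 24-33) with a perfect authentic cadence — a large antecedent–consequent pair, i.e. a double period.
Phrase 3 begins with the same material as phrase 1, making it parallel.

parallel double period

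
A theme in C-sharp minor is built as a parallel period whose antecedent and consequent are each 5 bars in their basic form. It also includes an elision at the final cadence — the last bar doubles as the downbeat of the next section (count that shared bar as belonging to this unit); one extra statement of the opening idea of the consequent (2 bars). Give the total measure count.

Basic parallel period: 5 + 5 = 10 bars.
10 (basic form) + 2 (extra statement) = 12.
The elision shares a bar with the next section but does not change this unit's count.

12 measures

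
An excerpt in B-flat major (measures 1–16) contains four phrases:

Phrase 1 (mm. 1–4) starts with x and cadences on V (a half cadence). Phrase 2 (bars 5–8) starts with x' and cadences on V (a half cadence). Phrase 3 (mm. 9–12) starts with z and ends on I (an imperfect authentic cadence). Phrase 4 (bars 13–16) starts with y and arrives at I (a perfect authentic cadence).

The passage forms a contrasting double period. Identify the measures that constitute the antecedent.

measures 1–8

In a double period the four phrases pair into a large antecedent (phrases 1–2, ending half cadence) and a large consequent (phrases 3–4, ending perfect authentic cadence). The antecedent spans bars 1–8.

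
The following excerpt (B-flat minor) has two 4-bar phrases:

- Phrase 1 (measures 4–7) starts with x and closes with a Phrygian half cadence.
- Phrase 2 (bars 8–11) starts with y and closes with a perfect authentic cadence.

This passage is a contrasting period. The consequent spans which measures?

The antecedent is the phrase ending with the weaker cadence (Phrygian half cadence, phrase 1) and the consequent the one ending more conclusively (perfect authentic cadence, phrase 2); the consequent is mm. 8–11.

measures 8–11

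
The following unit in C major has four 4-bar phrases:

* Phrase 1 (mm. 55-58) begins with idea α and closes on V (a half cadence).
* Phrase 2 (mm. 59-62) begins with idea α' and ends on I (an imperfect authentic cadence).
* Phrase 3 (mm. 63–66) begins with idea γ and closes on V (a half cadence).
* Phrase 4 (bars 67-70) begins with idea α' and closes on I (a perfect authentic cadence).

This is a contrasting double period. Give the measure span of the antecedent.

In a double period the first pair of phrases (ending imperfect authentic cadence) is the large antecedent and the second pair (ending perfect authentic cadence) is the large consequent; the antecedent is measures 55–62.

measures 55–62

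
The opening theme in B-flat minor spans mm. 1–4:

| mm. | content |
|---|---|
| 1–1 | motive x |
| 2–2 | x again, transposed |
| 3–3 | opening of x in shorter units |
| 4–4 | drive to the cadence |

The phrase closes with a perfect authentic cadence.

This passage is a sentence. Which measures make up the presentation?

The presentation of a sentence is the basic idea (bar 1) plus its repetition (measure 2); the presentation is therefore mm. 1–2.

measures 1–2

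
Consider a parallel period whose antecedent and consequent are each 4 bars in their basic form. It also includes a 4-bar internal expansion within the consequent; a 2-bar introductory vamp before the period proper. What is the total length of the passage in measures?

14 measures

Basic parallel period: 4 + 4 = 8 bars.
8 (basic form) + 4 (internal expansion) + 2 (introduction) = 14.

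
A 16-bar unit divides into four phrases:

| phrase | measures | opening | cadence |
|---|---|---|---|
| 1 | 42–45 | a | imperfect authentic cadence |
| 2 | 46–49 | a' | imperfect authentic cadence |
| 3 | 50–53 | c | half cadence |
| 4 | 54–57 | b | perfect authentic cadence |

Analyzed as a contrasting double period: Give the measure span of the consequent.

In a double period the four phrases pair into a large antecedent (phrases 1–2, ending imperfect authentic cadence) and a large consequent (phrases 3–4, ending perfect authentic cadence). The consequent spans mm. 50-57.

measures 50–57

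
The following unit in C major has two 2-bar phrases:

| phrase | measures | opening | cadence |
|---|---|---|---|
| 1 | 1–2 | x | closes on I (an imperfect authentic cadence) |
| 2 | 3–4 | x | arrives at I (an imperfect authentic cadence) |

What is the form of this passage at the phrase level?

Both phrases have the same opening (x) and the same cadence (imperfect authentic cadence): the second is a restatement, not a consequent, so this is a repeated phrase rather than a period.

repeated phrase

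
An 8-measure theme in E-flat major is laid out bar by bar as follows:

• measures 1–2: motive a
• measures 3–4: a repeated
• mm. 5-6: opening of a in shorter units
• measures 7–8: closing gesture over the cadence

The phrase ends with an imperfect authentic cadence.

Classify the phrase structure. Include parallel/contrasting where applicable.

Basic idea (bars 1–2) + its repetition (measures 3–4) form the presentation; fragmentation and cadence (mm. 5–8) form the continuation — the 8-bar whole is a sentence.

sentence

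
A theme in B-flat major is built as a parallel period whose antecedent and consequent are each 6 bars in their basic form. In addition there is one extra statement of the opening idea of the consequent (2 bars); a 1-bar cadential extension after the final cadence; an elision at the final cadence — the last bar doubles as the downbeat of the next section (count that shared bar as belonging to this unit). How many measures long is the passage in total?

15 measures

Basic parallel period: 6 + 6 = 12 bars.
12 (basic form) + 2 (extra statement) + 1 (cadential extension) = 15.
The elision shares a bar with the next section but does not change this unit's count.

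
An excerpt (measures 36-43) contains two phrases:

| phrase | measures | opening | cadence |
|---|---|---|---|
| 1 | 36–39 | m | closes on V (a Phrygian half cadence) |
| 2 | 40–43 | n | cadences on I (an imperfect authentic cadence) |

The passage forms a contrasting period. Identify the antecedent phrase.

phrase 1

The phrase ending with the weaker cadence (Phrygian half cadence) is the antecedent; the one ending more conclusively (imperfect authentic cadence) is the consequent. The antecedent is phrase 1.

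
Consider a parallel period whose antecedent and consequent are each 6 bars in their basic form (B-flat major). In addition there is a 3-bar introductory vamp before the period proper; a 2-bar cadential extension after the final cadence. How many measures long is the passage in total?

17 measures

Basic parallel period: 6 + 6 = 12 bars.
12 (basic form) + 3 (introduction) + 2 (cadential extension) = 17.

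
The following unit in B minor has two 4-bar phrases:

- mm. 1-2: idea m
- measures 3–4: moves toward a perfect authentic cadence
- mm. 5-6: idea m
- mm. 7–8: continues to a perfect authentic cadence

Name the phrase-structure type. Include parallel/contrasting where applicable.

Both phrases have the same opening (m) and the same cadence (perfect authentic cadence): the second is a restatement, not a consequent, so this is a repeated phrase rather than a period.

repeated phrase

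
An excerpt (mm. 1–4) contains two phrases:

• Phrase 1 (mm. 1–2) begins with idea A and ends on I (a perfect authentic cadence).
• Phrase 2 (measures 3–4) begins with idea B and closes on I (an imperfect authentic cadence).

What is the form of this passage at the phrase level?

The second phrase closes with an imperfect authentic cadence, which is not stronger than the first phrase's perfect authentic cadence; without a weak→strong cadential pair there is no antecedent–consequent relationship, so this is a phrase group rather than a period.

phrase group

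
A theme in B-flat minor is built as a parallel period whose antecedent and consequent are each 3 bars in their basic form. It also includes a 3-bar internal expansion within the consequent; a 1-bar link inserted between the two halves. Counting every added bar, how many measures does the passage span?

10 measures

Basic parallel period: 3 + 3 = 6 bars.
6 (basic form) + 3 (internal expansion) + 1 (link) = 10.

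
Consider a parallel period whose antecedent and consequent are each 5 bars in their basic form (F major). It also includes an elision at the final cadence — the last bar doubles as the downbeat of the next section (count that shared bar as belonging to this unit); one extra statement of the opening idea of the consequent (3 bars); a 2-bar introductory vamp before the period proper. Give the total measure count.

15 measures

Basic parallel period: 5 + 5 = 10 bars.
10 (basic form) + 3 (extra statement) + 2 (introduction) = 15.
The elision shares a bar with the next section but does not change this unit's count.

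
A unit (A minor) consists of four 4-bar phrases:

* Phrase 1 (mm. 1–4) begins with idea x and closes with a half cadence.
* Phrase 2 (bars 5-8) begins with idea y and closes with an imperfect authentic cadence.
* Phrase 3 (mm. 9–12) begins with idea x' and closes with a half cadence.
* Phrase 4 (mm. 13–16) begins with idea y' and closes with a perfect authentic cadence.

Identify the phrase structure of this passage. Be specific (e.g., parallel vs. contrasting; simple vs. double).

Four phrases in two halves: the first half (bars 1–8) ends with an imperfect authentic cadence, the second (mm. 9–16) with a perfect authentic cadence — a large antecedent–consequent pair, i.e. a double period.
Phrase 3 begins with the same material as phrase 1, making it parallel.

parallel double period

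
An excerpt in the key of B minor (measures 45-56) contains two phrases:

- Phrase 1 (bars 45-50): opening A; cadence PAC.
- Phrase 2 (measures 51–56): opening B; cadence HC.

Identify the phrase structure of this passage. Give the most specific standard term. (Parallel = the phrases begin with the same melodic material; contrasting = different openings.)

The second phrase closes with a half cadence, which is not stronger than the first phrase's perfect authentic cadence; without a weak→strong cadential pair there is no antecedent–consequent relationship, so this is a phrase group rather than a period.

phrase group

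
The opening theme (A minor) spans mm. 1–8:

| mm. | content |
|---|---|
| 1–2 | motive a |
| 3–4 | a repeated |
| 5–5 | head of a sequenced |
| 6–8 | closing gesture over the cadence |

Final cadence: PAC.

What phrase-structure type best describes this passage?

sentence

Basic idea (measures 1-2) + its repetition (measures 3-4) form the presentation; fragmentation and cadence (mm. 5–8) form the continuation — the 8-bar whole is a sentence.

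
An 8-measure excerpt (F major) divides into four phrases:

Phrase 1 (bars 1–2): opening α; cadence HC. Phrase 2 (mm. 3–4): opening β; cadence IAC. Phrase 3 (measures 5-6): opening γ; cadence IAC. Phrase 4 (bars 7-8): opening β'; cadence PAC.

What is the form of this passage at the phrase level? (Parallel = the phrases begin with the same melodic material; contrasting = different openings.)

Four phrases in two halves: the first half (mm. 1-4) ends with an imperfect authentic cadence, the second (mm. 5–8) with a perfect authentic cadence — a large antecedent–consequent pair, i.e. a double period.
Phrase 3 begins with different material from phrase 1, making it contrasting.

contrasting double period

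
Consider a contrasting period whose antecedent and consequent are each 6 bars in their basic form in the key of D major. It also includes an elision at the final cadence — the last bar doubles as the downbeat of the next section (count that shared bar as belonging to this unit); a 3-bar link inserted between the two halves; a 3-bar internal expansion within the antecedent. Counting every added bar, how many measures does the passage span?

18 measures

Basic contrasting period: 6 + 6 = 12 bars.
12 (basic form) + 3 (link) + 3 (internal expansion) = 18.
The elision shares a bar with the next section but does not change this unit's count.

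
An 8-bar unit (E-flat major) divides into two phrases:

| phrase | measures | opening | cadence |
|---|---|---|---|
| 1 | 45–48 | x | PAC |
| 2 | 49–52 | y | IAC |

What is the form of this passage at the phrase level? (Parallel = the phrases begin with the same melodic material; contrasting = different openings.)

phrase group

The second phrase closes with an imperfect authentic cadence, which is not stronger than the first phrase's perfect authentic cadence; without a weak→strong cadential pair there is no antecedent–consequent relationship, so this is a phrase group rather than a period.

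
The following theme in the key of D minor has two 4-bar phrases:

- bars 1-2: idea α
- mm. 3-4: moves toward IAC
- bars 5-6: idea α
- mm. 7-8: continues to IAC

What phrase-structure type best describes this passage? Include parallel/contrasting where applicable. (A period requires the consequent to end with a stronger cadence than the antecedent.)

Both phrases have the same opening (α) and the same cadence (imperfect authentic cadence): the second is a restatement, not a consequent, so this is a repeated phrase rather than a period.

repeated phrase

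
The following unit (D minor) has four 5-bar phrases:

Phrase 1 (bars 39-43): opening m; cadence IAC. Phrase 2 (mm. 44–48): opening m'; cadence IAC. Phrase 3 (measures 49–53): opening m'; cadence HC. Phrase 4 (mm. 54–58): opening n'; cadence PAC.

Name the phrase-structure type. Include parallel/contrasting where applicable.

Four phrases in two halves: the first half (mm. 39–48) ends with an imperfect authentic cadence, the second (bars 49-58) with a perfect authentic cadence — a large antecedent–consequent pair, i.e. a double period.
Phrase 3 begins with the same material as phrase 1, making it parallel.

parallel double period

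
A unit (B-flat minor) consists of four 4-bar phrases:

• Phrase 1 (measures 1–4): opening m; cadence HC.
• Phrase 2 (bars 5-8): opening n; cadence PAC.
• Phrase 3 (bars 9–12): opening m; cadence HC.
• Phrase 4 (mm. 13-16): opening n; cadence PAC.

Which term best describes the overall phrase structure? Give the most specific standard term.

The cadence pattern HC–PAC–HC–PAC is weak–strong twice, and phrases 3–4 restate phrases 1–2: a period heard twice, not a double period (which would end weakly at phrase 2).

repeated period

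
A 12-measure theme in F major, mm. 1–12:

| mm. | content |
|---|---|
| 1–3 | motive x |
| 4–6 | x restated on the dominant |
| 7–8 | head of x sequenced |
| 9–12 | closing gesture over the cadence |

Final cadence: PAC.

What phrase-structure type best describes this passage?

sentence

Basic idea (bars 1–3) + its repetition (mm. 4-6) form the presentation; fragmentation and cadence (mm. 7-12) form the continuation — the 12-bar whole is a sentence.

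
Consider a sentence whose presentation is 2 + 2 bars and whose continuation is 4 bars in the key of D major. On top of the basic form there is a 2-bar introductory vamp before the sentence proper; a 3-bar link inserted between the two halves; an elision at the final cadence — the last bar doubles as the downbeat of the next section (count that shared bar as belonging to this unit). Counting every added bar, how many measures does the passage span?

13 measures

Basic sentence: 2 + 2 + 4 = 8 bars.
8 (basic form) + 2 (introduction) + 3 (link) = 13.
The elision shares a bar with the next section but does not change this unit's count.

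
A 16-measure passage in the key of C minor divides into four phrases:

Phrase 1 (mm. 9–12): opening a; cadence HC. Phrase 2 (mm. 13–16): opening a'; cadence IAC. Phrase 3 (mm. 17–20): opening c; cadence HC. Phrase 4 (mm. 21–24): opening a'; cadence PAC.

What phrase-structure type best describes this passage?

Four phrases in two halves: the first half (mm. 9–16) ends with an imperfect authentic cadence, the second (bars 17-24) with a perfect authentic cadence — a large antecedent–consequent pair, i.e. a double period.
Phrase 3 begins with different material from phrase 1, making it contrasting.

contrasting double period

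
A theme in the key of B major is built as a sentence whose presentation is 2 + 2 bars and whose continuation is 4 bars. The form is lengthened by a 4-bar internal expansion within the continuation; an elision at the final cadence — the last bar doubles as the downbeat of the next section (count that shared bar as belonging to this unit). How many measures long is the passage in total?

12 measures

Basic sentence: 2 + 2 + 4 = 8 bars.
8 (basic form) + 4 (internal expansion) = 12.
The elision shares a bar with the next section but does not change this unit's count.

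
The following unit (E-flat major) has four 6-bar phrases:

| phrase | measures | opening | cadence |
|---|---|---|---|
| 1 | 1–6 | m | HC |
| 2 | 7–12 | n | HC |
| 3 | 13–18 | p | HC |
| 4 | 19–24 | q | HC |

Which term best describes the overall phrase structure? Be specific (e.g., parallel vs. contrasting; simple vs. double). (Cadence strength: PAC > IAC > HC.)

Phrase 4 ends with a half cadence, no stronger than phrase 2's half cadence, so the four phrases do not form a double period; nor do phrases 3–4 duplicate 1–2, so it is not a repeated period. With no phrase reaching a conclusive cadence, the passage is a phrase group.

phrase group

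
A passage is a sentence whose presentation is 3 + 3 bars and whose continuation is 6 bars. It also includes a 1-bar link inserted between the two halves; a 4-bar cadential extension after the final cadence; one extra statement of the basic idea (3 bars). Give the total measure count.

20 measures

Basic sentence: 3 + 3 + 6 = 12 bars.
12 (basic form) + 1 (link) + 4 (cadential extension) + 3 (extra statement) = 20.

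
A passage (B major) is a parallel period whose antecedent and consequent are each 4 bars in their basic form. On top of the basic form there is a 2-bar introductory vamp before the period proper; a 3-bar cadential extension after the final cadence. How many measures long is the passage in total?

Basic parallel period: 4 + 4 = 8 bars.
8 (basic form) + 2 (introduction) + 3 (cadential extension) = 13.

13 measures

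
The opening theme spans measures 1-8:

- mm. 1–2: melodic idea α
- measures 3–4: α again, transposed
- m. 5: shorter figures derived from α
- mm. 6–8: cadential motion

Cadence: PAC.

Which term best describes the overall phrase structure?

Basic idea (mm. 1-2) + its repetition (mm. 3-4) form the presentation; fragmentation and cadence (mm. 5–8) form the continuation — the 8-bar whole is a sentence.

sentence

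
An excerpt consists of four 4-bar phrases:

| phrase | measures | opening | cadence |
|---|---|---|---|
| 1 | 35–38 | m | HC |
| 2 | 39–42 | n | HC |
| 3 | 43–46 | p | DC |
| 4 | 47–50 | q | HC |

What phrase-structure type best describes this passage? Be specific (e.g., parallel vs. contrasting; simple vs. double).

phrase group

Phrase 4 ends with a half cadence, no stronger than phrase 2's half cadence, so the four phrases do not form a double period; nor do phrases 3–4 duplicate 1–2, so it is not a repeated period. With no phrase reaching a conclusive cadence, the passage is a phrase group.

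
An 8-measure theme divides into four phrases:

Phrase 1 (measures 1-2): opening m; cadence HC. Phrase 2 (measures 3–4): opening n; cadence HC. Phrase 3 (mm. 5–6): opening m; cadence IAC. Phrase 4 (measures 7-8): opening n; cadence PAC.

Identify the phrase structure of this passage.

parallel double period

Four phrases in two halves: the first half (mm. 1-4) ends with a half cadence, the second (measures 5–8) with a perfect authentic cadence — a large antecedent–consequent pair, i.e. a double period.
Phrase 3 begins with the same material as phrase 1, making it parallel.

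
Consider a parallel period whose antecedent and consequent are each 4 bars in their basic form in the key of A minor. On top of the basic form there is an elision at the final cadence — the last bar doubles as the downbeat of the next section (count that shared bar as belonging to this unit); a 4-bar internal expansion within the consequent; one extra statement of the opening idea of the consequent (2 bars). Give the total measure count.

Basic parallel period: 4 + 4 = 8 bars.
8 (basic form) + 4 (internal expansion) + 2 (extra statement) = 14.
The elision shares a bar with the next section but does not change this unit's count.

14 measures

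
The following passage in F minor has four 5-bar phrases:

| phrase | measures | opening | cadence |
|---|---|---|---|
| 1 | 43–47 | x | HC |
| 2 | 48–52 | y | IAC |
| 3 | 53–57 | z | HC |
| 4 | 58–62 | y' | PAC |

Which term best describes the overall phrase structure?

Four phrases in two halves: the first half (measures 43–52) ends with an imperfect authentic cadence, the second (mm. 53–62) with a perfect authentic cadence — a large antecedent–consequent pair, i.e. a double period.
Phrase 3 begins with different material from phrase 1, making it contrasting.

contrasting double period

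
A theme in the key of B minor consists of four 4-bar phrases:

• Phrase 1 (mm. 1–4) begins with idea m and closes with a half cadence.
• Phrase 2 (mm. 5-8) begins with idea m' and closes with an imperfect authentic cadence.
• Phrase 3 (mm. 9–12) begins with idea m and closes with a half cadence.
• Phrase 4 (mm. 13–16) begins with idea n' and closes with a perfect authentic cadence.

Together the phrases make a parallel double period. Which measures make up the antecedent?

In a double period the first pair of phrases (ending imperfect authentic cadence) is the large antecedent and the second pair (ending perfect authentic cadence) is the large consequent; the antecedent is measures 1–8.

measures 1–8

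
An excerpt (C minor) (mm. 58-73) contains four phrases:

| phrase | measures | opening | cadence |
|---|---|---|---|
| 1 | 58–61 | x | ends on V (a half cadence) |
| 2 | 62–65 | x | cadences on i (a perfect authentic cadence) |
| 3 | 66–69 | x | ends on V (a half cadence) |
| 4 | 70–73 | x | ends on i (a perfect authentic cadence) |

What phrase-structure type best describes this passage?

The cadence pattern HC–PAC–HC–PAC is weak–strong twice, and phrases 3–4 restate phrases 1–2: a period heard twice, not a double period (which would end weakly at phrase 2).

repeated period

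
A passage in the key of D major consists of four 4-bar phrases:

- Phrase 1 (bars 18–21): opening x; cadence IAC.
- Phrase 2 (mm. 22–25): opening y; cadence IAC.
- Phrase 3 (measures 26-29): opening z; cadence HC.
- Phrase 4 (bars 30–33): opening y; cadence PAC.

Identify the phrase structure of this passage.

Four phrases in two halves: the first half (bars 18-25) ends with an imperfect authentic cadence, the second (mm. 26-33) with a perfect authentic cadence — a large antecedent–consequent pair, i.e. a double period.
Phrase 3 begins with different material from phrase 1, making it contrasting.

contrasting double period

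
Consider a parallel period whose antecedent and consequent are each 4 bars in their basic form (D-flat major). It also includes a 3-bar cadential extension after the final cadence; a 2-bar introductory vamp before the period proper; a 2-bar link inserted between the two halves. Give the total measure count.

Basic parallel period: 4 + 4 = 8 bars.
8 (basic form) + 3 (cadential extension) + 2 (introduction) + 2 (link) = 15.

15 measures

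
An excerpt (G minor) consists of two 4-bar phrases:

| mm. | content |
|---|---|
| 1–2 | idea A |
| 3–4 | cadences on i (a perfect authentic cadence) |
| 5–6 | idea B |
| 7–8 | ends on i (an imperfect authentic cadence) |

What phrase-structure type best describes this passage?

The second phrase closes with an imperfect authentic cadence, which is not stronger than the first phrase's perfect authentic cadence; without a weak→strong cadential pair there is no antecedent–consequent relationship, so this is a phrase group rather than a period.

phrase group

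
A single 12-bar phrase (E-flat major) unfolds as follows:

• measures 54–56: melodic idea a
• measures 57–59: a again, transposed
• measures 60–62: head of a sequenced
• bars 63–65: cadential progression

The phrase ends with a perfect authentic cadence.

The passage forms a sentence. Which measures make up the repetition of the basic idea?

measures 57–59

The presentation of a sentence is the basic idea (measures 54-56) plus its repetition (mm. 57–59); the repetition of the basic idea is therefore measures 57–59.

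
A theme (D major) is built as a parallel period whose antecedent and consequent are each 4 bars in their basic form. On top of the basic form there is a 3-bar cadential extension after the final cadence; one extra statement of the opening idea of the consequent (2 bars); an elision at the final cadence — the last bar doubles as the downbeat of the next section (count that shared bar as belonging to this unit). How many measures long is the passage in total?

13 measures

Basic parallel period: 4 + 4 = 8 bars.
8 (basic form) + 3 (cadential extension) + 2 (extra statement) = 13.
The elision shares a bar with the next section but does not change this unit's count.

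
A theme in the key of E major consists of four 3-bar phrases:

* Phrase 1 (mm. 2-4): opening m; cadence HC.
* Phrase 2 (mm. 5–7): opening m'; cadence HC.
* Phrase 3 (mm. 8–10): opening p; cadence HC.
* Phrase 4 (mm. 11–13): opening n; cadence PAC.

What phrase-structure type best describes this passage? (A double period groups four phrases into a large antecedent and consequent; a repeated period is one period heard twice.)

contrasting double period

Four phrases in two halves: the first half (measures 2-7) ends with a half cadence, the second (mm. 8–13) with a perfect authentic cadence — a large antecedent–consequent pair, i.e. a double period.
Phrase 3 begins with different material from phrase 1, making it contrasting.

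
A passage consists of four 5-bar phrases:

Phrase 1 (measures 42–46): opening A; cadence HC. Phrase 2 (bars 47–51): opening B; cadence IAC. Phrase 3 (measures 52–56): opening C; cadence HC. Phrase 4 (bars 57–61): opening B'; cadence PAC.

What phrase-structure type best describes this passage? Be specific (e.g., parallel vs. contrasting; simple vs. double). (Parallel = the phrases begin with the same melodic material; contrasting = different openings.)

contrasting double period

Four phrases in two halves: the first half (measures 42–51) ends with an imperfect authentic cadence, the second (bars 52–61) with a perfect authentic cadence — a large antecedent–consequent pair, i.e. a double period.
Phrase 3 begins with different material from phrase 1, making it contrasting.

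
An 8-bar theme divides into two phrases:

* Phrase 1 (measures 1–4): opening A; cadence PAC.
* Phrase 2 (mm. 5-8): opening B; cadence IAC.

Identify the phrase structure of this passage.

The second phrase closes with an imperfect authentic cadence, which is not stronger than the first phrase's perfect authentic cadence; without a weak→strong cadential pair there is no antecedent–consequent relationship, so this is a phrase group rather than a period.

phrase group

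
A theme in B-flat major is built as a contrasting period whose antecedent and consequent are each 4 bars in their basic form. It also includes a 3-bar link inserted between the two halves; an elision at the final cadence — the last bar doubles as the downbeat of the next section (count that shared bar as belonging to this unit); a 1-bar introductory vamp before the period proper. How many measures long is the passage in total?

12 measures

Basic contrasting period: 4 + 4 = 8 bars.
8 (basic form) + 3 (link) + 1 (introduction) = 12.
The elision shares a bar with the next section but does not change this unit's count.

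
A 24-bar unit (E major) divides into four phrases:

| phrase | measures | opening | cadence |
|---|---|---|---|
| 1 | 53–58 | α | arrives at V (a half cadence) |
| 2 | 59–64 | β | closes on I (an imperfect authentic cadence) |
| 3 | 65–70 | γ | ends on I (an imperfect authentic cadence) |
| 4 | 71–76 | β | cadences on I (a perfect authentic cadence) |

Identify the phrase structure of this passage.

contrasting double period

Four phrases in two halves: the first half (bars 53-64) ends with an imperfect authentic cadence, the second (mm. 65-76) with a perfect authentic cadence — a large antecedent–consequent pair, i.e. a double period.
Phrase 3 begins with different material from phrase 1, making it contrasting.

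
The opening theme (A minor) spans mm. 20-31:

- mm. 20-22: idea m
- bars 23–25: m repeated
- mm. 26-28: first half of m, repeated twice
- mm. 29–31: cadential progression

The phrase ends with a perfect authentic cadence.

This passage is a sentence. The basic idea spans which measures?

measures 20–22

The presentation of a sentence is the basic idea (mm. 20–22) plus its repetition (measures 23–25); the basic idea is therefore bars 20–22.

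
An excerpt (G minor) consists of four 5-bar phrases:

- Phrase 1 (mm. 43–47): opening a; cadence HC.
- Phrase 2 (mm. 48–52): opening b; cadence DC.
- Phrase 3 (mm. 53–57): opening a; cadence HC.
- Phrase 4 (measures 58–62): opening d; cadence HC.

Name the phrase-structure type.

Phrase 4 ends with a half cadence, no stronger than phrase 2's deceptive cadence, so the four phrases do not form a double period; nor do phrases 3–4 duplicate 1–2, so it is not a repeated period. With no phrase reaching a conclusive cadence, the passage is a phrase group.

phrase group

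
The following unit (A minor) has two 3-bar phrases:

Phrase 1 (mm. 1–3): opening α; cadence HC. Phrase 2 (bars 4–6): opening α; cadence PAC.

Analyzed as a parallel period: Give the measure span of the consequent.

measures 4–6

The antecedent is the phrase ending with the weaker cadence (half cadence, phrase 1) and the consequent the one ending more conclusively (perfect authentic cadence, phrase 2); the consequent is mm. 4-6.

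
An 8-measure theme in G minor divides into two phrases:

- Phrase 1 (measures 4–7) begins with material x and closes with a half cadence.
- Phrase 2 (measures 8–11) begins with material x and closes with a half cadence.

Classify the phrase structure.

repeated phrase

Both phrases have the same opening (x) and the same cadence (half cadence): the second is a restatement, not a consequent, so this is a repeated phrase rather than a period.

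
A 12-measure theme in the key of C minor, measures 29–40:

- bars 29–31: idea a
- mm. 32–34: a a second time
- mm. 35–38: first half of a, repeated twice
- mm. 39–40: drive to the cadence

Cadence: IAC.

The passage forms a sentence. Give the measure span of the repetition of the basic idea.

The presentation of a sentence is the basic idea (mm. 29–31) plus its repetition (measures 32–34); the repetition of the basic idea is therefore measures 32–34.

measures 32–34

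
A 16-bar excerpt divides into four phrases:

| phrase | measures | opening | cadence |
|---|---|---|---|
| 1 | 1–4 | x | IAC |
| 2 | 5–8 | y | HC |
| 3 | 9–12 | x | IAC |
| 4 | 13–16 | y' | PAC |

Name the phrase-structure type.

parallel double period

Four phrases in two halves: the first half (mm. 1–8) ends with a half cadence, the second (mm. 9-16) with a perfect authentic cadence — a large antecedent–consequent pair, i.e. a double period.
Phrase 3 begins with the same material as phrase 1, making it parallel.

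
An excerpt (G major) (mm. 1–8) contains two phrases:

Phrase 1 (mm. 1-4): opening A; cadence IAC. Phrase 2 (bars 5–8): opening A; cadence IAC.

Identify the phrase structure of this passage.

repeated phrase

Both phrases have the same opening (A) and the same cadence (imperfect authentic cadence): the second is a restatement, not a consequent, so this is a repeated phrase rather than a period.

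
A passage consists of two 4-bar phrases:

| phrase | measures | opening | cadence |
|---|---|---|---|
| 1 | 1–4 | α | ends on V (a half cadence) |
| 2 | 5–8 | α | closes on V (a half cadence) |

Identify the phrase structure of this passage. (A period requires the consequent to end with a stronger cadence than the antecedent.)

repeated phrase

Both phrases have the same opening (α) and the same cadence (half cadence): the second is a restatement, not a consequent, so this is a repeated phrase rather than a period.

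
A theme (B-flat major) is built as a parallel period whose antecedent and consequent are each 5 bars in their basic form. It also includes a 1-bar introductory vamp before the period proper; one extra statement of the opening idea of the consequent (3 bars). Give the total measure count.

Basic parallel period: 5 + 5 = 10 bars.
10 (basic form) + 1 (introduction) + 3 (extra statement) = 14.

14 measures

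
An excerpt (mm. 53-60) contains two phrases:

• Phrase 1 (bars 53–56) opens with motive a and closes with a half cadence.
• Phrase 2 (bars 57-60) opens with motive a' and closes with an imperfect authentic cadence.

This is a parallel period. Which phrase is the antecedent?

The phrase ending with the weaker cadence (half cadence) is the antecedent; the one ending more conclusively (imperfect authentic cadence) is the consequent. The antecedent is phrase 1.

phrase 1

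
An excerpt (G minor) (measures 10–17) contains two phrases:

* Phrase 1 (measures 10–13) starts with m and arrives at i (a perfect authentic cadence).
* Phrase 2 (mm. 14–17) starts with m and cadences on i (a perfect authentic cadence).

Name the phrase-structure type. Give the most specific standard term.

repeated phrase

Both phrases have the same opening (m) and the same cadence (perfect authentic cadence): the second is a restatement, not a consequent, so this is a repeated phrase rather than a period.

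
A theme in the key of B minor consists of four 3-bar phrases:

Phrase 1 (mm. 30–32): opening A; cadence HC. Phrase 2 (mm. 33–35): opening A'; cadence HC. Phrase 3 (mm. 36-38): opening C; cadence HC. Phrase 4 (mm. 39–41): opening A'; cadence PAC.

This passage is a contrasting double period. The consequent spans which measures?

measures 36–41

In a double period the four phrases pair into a large antecedent (phrases 1–2, ending half cadence) and a large consequent (phrases 3–4, ending perfect authentic cadence). The consequent spans mm. 36–41.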